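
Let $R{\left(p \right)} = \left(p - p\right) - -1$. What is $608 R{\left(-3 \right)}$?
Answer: $608$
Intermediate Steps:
$R{\left(p \right)} = 1$ ($R{\left(p \right)} = 0 + 1 = 1$)
$608 R{\left(-3 \right)} = 608 \cdot 1 = 608$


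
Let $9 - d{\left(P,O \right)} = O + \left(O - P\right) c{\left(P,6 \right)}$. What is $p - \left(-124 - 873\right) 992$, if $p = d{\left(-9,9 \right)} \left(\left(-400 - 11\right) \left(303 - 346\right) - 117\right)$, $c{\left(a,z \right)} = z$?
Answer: $-907024$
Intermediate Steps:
$d{\left(P,O \right)} = 9 - 7 O + 6 P$ ($d{\left(P,O \right)} = 9 - \left(O + \left(O - P\right) 6\right) = 9 - \left(O + \left(- 6 P + 6 O\right)\right) = 9 - \left(- 6 P + 7 O\right) = 9 - 7 O + 6 P$)
$p = -1896048$ ($p = \left(9 - 63 + 6 \left(-9\right)\right) \left(\left(-400 - 11\right) \left(303 - 346\right) - 117\right) = \left(9 - 63 - 54\right) \left(\left(-411\right) \left(-43\right) - 117\right) = - 108 \left(17673 - 117\right) = \left(-108\right) 17556 = -1896048$)
$p - \left(-124 - 873\right) 992 = -1896048 - \left(-124 - 873\right) 992 = -1896048 - \left(-997\right) 992 = -1896048 - -989024 = -1896048 + 989024 = -907024$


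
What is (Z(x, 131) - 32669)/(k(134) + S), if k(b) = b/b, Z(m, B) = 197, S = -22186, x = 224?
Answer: 3608/2465 ≈ 1.4637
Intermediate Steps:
k(b) = 1
(Z(x, 131) - 32669)/(k(134) + S) = (197 - 32669)/(1 - 22186) = -32472/(-22185) = -32472*(-1/22185) = 3608/2465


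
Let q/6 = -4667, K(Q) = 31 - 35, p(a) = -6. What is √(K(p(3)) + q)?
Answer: I*√28006 ≈ 167.35*I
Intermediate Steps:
K(Q) = -4
q = -28002 (q = 6*(-4667) = -28002)
√(K(p(3)) + q) = √(-4 - 28002) = √(-28006) = I*√28006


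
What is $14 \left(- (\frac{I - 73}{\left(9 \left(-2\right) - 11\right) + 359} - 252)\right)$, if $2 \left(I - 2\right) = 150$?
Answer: $\frac{582092}{165} \approx 3527.8$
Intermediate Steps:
$I = 77$ ($I = 2 + \frac{1}{2} \cdot 150 = 2 + 75 = 77$)
$14 \left(- (\frac{I - 73}{\left(9 \left(-2\right) - 11\right) + 359} - 252)\right) = 14 \left(- (\frac{77 - 73}{\left(9 \left(-2\right) - 11\right) + 359} - 252)\right) = 14 \left(- (\frac{4}{\left(-18 - 11\right) + 359} - 252)\right) = 14 \left(- (\frac{4}{-29 + 359} - 252)\right) = 14 \left(- (\frac{4}{330} - 252)\right) = 14 \left(- (4 \cdot \frac{1}{330} - 252)\right) = 14 \left(- (\frac{2}{165} - 252)\right) = 14 \left(\left(-1\right) \left(- \frac{41578}{165}\right)\right) = 14 \cdot \frac{41578}{165} = \frac{582092}{165}$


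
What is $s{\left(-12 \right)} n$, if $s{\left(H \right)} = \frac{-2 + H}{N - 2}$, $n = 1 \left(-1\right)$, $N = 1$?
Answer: $-14$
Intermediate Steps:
$n = -1$
$s{\left(H \right)} = 2 - H$ ($s{\left(H \right)} = \frac{-2 + H}{1 - 2} = \frac{-2 + H}{-1} = \left(-2 + H\right) \left(-1\right) = 2 - H$)
$s{\left(-12 \right)} n = \left(2 - -12\right) \left(-1\right) = \left(2 + 12\right) \left(-1\right) = 14 \left(-1\right) = -14$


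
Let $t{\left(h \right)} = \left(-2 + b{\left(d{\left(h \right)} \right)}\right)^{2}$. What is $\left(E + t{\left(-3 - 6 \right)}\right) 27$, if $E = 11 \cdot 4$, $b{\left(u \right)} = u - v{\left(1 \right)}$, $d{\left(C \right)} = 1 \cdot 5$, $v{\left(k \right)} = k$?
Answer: $1296$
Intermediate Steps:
$d{\left(C \right)} = 5$
$b{\left(u \right)} = -1 + u$ ($b{\left(u \right)} = u - 1 = -1 + u$)
$E = 44$
$t{\left(h \right)} = 4$ ($t{\left(h \right)} = \left(-2 + \left(-1 + 5\right)\right)^{2} = \left(-2 + 4\right)^{2} = 2^{2} = 4$)
$\left(E + t{\left(-3 - 6 \right)}\right) 27 = \left(44 + 4\right) 27 = 48 \cdot 27 = 1296$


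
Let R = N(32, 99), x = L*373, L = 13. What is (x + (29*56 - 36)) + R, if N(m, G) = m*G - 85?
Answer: 9520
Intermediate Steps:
N(m, G) = -85 + G*m (N(m, G) = G*m - 85 = -85 + G*m)
x = 4849 (x = 13*373 = 4849)
R = 3083 (R = -85 + 99*32 = -85 + 3168 = 3083)
(x + (29*56 - 36)) + R = (4849 + (29*56 - 36)) + 3083 = (4849 + (1624 - 36)) + 3083 = (4849 + 1588) + 3083 = 6437 + 3083 = 9520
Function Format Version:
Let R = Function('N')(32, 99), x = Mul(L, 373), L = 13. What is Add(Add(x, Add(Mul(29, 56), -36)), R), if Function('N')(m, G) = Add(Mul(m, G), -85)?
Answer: 9520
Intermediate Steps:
Function('N')(m, G) = Add(-85, Mul(G, m)) (Function('N')(m, G) = Add(Mul(G, m), -85) = Add(-85, Mul(G, m)))
x = 4849 (x = Mul(13, 373) = 4849)
R = 3083 (R = Add(-85, Mul(99, 32)) = Add(-85, 3168) = 3083)
Add(Add(x, Add(Mul(29, 56), -36)), R) = Add(Add(4849, Add(Mul(29, 56), -36)), 3083) = Add(Add(4849, Add(1624, -36)), 3083) = Add(Add(4849, 1588), 3083) = Add(6437, 3083) = 9520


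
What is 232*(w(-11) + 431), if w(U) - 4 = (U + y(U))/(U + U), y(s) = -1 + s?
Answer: 1112788/11 ≈ 1.0116e+5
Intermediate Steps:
w(U) = 4 + (-1 + 2*U)/(2*U) (w(U) = 4 + (U + (-1 + U))/(U + U) = 4 + (-1 + 2*U)/((2*U)) = 4 + (-1 + 2*U)*(1/(2*U)) = 4 + (-1 + 2*U)/(2*U))
232*(w(-11) + 431) = 232*((5 - ½/(-11)) + 431) = 232*((5 - ½*(-1/11)) + 431) = 232*((5 + 1/22) + 431) = 232*(111/22 + 431) = 232*(9593/22) = 1112788/11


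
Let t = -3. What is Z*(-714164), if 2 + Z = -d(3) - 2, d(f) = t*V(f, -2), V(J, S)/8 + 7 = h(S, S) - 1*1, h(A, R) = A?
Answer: 174256016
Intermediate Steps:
V(J, S) = -64 + 8*S (V(J, S) = -56 + 8*(S - 1*1) = -56 + 8*(S - 1) = -56 + 8*(-1 + S) = -56 + (-8 + 8*S) = -64 + 8*S)
d(f) = 240 (d(f) = -3*(-64 + 8*(-2)) = -3*(-64 - 16) = -3*(-80) = 240)
Z = -244 (Z = -2 + (-1*240 - 2) = -2 + (-240 - 2) = -2 - 242 = -244)
Z*(-714164) = -244*(-714164) = 174256016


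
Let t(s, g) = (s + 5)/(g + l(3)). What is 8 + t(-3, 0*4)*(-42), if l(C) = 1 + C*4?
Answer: 20/13 ≈ 1.5385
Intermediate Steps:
l(C) = 1 + 4*C
t(s, g) = (5 + s)/(13 + g) (t(s, g) = (s + 5)/(g + (1 + 4*3)) = (5 + s)/(g + (1 + 12)) = (5 + s)/(g + 13) = (5 + s)/(13 + g))
8 + t(-3, 0*4)*(-42) = 8 + ((5 - 3)/(13 + 0*4))*(-42) = 8 + (2/(13 + 0))*(-42) = 8 + (2/13)*(-42) = 8 - 84/13 = 20/13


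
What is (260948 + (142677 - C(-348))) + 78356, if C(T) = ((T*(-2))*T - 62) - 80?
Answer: 724331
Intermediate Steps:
C(T) = -142 - 2*T² (C(T) = ((-2*T)*T - 62) - 80 = (-2*T² - 62) - 80 = (-62 - 2*T²) - 80 = -142 - 2*T²)
(260948 + (142677 - C(-348))) + 78356 = (260948 + (142677 - (-142 - 2*(-348)²))) + 78356 = (260948 + (142677 - (-142 - 2*121104))) + 78356 = (260948 + (142677 - (-142 - 242208))) + 78356 = (260948 + (142677 - 1*(-242350))) + 78356 = (260948 + (142677 + 242350)) + 78356 = (260948 + 385027) + 78356 = 645975 + 78356 = 724331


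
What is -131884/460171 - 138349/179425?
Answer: -87327484379/82566181675 ≈ -1.0577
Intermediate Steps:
-131884/460171 - 138349/179425 = -87327484379/82566181675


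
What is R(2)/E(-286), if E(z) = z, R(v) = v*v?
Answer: -2/143 ≈ -0.013986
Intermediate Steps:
R(v) = v²
R(2)/E(-286) = 2²/(-286) = 4*(-1/286) = -2/143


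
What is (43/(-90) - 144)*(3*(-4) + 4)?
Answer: 52012/45 ≈ 1155.8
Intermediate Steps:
(43/(-90) - 144)*(3*(-4) + 4) = (43*(-1/90) - 144)*(-12 + 4) = (-43/90 - 144)*(-8) = -13003/90*(-8) = 52012/45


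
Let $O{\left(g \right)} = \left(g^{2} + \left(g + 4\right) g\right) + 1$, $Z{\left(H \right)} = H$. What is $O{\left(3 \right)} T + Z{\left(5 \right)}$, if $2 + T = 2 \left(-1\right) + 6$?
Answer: $67$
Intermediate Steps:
$O{\left(g \right)} = 1 + g^{2} + g \left(4 + g\right)$ ($O{\left(g \right)} = \left(g^{2} + \left(4 + g\right) g\right) + 1 = \left(g^{2} + g \left(4 + g\right)\right) + 1 = 1 + g^{2} + g \left(4 + g\right)$)
$T = 2$ ($T = -2 + \left(2 \left(-1\right) + 6\right) = -2 + \left(-2 + 6\right) = -2 + 4 = 2$)
$O{\left(3 \right)} T + Z{\left(5 \right)} = \left(1 + 2 \cdot 3^{2} + 4 \cdot 3\right) 2 + 5 = \left(1 + 2 \cdot 9 + 12\right) 2 + 5 = \left(1 + 18 + 12\right) 2 + 5 = 31 \cdot 2 + 5 = 62 + 5 = 67$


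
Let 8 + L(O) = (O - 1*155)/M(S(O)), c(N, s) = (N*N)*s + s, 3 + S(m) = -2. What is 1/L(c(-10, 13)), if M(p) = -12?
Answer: -2/209 ≈ -0.0095694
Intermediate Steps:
S(m) = -5 (S(m) = -3 - 2 = -5)
c(N, s) = s + s*N² (c(N, s) = N²*s + s = s*N² + s = s + s*N²)
L(O) = 59/12 - O/12 (L(O) = -8 + (O - 1*155)/(-12) = -8 + (O - 155)*(-1/12) = -8 + (-155 + O)*(-1/12) = -8 + (155/12 - O/12) = 59/12 - O/12)
1/L(c(-10, 13)) = 1/(59/12 - 13*(1 + (-10)²)/12) = 1/(59/12 - 13*(1 + 100)/12) = 1/(59/12 - 13*101/12) = 1/(59/12 - 1/12*1313) = 1/(59/12 - 1313/12) = 1/(-209/2) = -2/209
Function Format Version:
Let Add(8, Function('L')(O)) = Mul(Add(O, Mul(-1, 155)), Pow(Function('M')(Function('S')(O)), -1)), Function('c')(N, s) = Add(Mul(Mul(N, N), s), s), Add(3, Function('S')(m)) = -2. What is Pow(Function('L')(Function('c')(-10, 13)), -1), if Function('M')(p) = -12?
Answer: Rational(-2, 209) ≈ -0.0095694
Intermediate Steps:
Function('S')(m) = -5 (Function('S')(m) = Add(-3, -2) = -5)
Function('c')(N, s) = Add(s, Mul(s, Pow(N, 2))) (Function('c')(N, s) = Add(Mul(Pow(N, 2), s), s) = Add(Mul(s, Pow(N, 2)), s) = Add(s, Mul(s, Pow(N, 2))))
Function('L')(O) = Add(Rational(59, 12), Mul(Rational(-1, 12), O)) (Function('L')(O) = Add(-8, Mul(Add(O, Mul(-1, 155)), Pow(-12, -1))) = Add(-8, Mul(Add(O, -155), Rational(-1, 12))) = Add(-8, Mul(Add(-155, O), Rational(-1, 12))) = Add(-8, Add(Rational(155, 12), Mul(Rational(-1, 12), O))) = Add(Rational(59, 12), Mul(Rational(-1, 12), O)))
Pow(Function('L')(Function('c')(-10, 13)), -1) = Pow(Add(Rational(59, 12), Mul(Rational(-1, 12), Mul(13, Add(1, Pow(-10, 2))))), -1) = Pow(Add(Rational(59, 12), Mul(Rational(-1, 12), Mul(13, Add(1, 100)))), -1) = Pow(Add(Rational(59, 12), Mul(Rational(-1, 12), Mul(13, 101))), -1) = Pow(Add(Rational(59, 12), Mul(Rational(-1, 12), 1313)), -1) = Pow(Add(Rational(59, 12), Rational(-1313, 12)), -1) = Pow(Rational(-209, 2), -1) = Rational(-2, 209)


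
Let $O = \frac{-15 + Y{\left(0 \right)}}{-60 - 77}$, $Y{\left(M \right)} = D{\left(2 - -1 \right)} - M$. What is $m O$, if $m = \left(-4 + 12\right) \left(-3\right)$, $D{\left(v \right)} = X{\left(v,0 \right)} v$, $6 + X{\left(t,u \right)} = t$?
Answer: $- \frac{576}{137} \approx -4.2044$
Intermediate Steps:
$X{\left(t,u \right)} = -6 + t$
$D{\left(v \right)} = v \left(-6 + v\right)$ ($D{\left(v \right)} = \left(-6 + v\right) v = v \left(-6 + v\right)$)
$Y{\left(M \right)} = -9 - M$ ($Y{\left(M \right)} = \left(2 - -1\right) \left(-6 + \left(2 - -1\right)\right) - M = \left(2 + 1\right) \left(-6 + \left(2 + 1\right)\right) - M = 3 \left(-6 + 3\right) - M = 3 \left(-3\right) - M = -9 - M$)
$m = -24$ ($m = 8 \left(-3\right) = -24$)
$O = \frac{24}{137}$ ($O = \frac{-15 - 9}{-60 - 77} = \frac{-15 + \left(-9 + 0\right)}{-137} = \left(-15 - 9\right) \left(- \frac{1}{137}\right) = \left(-24\right) \left(- \frac{1}{137}\right) = \frac{24}{137} \approx 0.17518$)
$m O = \left(-24\right) \frac{24}{137} = - \frac{576}{137}$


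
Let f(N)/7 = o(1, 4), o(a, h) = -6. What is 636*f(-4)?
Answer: -26712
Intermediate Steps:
f(N) = -42 (f(N) = 7*(-6) = -42)
636*f(-4) = 636*(-42) = -26712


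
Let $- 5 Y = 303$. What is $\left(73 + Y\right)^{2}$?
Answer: $\frac{3844}{25} \approx 153.76$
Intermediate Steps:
$Y = - \frac{303}{5}$ ($Y = \left(- \frac{1}{5}\right) 303 = - \frac{303}{5} \approx -60.6$)
$\left(73 + Y\right)^{2} = \left(73 - \frac{303}{5}\right)^{2} = \left(\frac{62}{5}\right)^{2} = \frac{3844}{25}$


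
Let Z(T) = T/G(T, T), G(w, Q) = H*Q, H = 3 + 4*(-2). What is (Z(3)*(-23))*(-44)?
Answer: -1012/5 ≈ -202.40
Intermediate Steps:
H = -5 (H = 3 - 8 = -5)
G(w, Q) = -5*Q
Z(T) = -⅕ (Z(T) = T/((-5*T)) = T*(-1/(5*T)) = -⅕)
(Z(3)*(-23))*(-44) = -⅕*(-23)*(-44) = (23/5)*(-44) = -1012/5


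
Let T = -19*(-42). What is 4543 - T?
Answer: 3745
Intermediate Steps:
T = 798
4543 - T = 4543 - 1*798 = 4543 - 798 = 3745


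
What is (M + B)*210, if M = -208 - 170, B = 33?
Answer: -72450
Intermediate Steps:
M = -378
(M + B)*210 = (-378 + 33)*210 = -345*210 = -72450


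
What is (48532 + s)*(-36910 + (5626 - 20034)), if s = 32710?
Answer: -4169176956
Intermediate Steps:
(48532 + s)*(-36910 + (5626 - 20034)) = (48532 + 32710)*(-36910 + (5626 - 20034)) = 81242*(-36910 - 14408) = 81242*(-51318) = -4169176956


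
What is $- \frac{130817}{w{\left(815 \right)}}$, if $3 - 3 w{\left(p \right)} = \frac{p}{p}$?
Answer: $- \frac{392451}{2} \approx -1.9623 \cdot 10^{5}$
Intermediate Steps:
$w{\left(p \right)} = \frac{2}{3}$ ($w{\left(p \right)} = 1 - \frac{p \frac{1}{p}}{3} = 1 - \frac{1}{3} = \frac{2}{3}$)
$- \frac{130817}{w{\left(815 \right)}} = - \frac{130817}{\frac{2}{3}} = \left(-130817\right) \frac{3}{2} = - \frac{392451}{2}$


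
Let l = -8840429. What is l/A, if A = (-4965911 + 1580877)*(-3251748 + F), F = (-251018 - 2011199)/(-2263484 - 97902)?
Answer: -10437832637297/12996211711023856187 ≈ -8.0314e-7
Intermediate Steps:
F = 2262217/2361386 (F = -2262217/(-2361386) = -2262217*(-1/2361386) = 2262217/2361386 ≈ 0.95800)
A = 12996211711023856187/1180693 (A = (-4965911 + 1580877)*(-3251748 + 2262217/2361386) = -3385034*(-7678629940511/2361386) = 12996211711023856187/1180693 ≈ 1.1007e+13)
l/A = -8840429/12996211711023856187/1180693 = -8840429*1180693/12996211711023856187 = -10437832637297/12996211711023856187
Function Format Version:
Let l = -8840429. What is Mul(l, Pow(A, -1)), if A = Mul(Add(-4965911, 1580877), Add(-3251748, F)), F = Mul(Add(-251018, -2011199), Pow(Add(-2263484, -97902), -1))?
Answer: Rational(-10437832637297, 12996211711023856187) ≈ -8.0314e-7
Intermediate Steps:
F = Rational(2262217, 2361386) (F = Mul(-2262217, Pow(-2361386, -1)) = Mul(-2262217, Rational(-1, 2361386)) = Rational(2262217, 2361386) ≈ 0.95800)
A = Rational(12996211711023856187, 1180693) (A = Mul(Add(-4965911, 1580877), Add(-3251748, Rational(2262217, 2361386))) = Mul(-3385034, Rational(-7678629940511, 2361386)) = Rational(12996211711023856187, 1180693) ≈ 1.1007e+13)
Mul(l, Pow(A, -1)) = Mul(-8840429, Pow(Rational(12996211711023856187, 1180693), -1)) = Mul(-8840429, Rational(1180693, 12996211711023856187)) = Rational(-10437832637297, 12996211711023856187)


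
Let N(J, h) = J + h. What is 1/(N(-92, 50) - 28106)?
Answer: -1/28148 ≈ -3.5527e-5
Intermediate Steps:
1/(N(-92, 50) - 28106) = 1/((-92 + 50) - 28106) = 1/(-42 - 28106) = 1/(-28148) = -1/28148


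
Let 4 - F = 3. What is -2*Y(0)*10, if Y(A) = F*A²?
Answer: 0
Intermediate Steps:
F = 1 (F = 4 - 1*3 = 4 - 3 = 1)
Y(A) = A² (Y(A) = 1*A² = A²)
-2*Y(0)*10 = -2*0²*10 = -2*0*10 = 0*10 = 0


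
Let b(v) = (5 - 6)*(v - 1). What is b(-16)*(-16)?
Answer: -272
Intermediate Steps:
b(v) = 1 - v (b(v) = -(-1 + v) = 1 - v)
b(-16)*(-16) = (1 - 1*(-16))*(-16) = (1 + 16)*(-16) = 17*(-16) = -272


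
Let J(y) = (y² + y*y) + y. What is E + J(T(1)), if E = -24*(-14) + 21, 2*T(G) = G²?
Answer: 358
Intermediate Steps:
T(G) = G²/2
E = 357 (E = 336 + 21 = 357)
J(y) = y + 2*y² (J(y) = (y² + y²) + y = 2*y² + y = y + 2*y²)
E + J(T(1)) = 357 + ((½)*1²)*(1 + 2*((½)*1²)) = 357 + ((½)*1)*(1 + 2*((½)*1)) = 357 + (1 + 2*(½))/2 = 357 + (1 + 1)/2 = 357 + (½)*2 = 357 + 1 = 358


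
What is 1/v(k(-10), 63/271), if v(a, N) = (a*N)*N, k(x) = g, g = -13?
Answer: -73441/51597 ≈ -1.4234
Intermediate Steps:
k(x) = -13
v(a, N) = a*N² (v(a, N) = (N*a)*N = a*N²)
1/v(k(-10), 63/271) = 1/(-13*(63/271)²) = 1/(-13*3969/73441) = 1/(-51597/73441) = -73441/51597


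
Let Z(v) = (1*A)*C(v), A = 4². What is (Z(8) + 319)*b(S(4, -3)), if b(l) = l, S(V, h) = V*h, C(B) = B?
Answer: -5364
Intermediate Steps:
A = 16
Z(v) = 16*v (Z(v) = (1*16)*v = 16*v)
(Z(8) + 319)*b(S(4, -3)) = (16*8 + 319)*(4*(-3)) = (128 + 319)*(-12) = 447*(-12) = -5364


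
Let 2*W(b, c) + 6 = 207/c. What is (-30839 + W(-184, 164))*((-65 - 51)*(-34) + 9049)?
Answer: -131436785217/328 ≈ -4.0072e+8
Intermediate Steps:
W(b, c) = -3 + 207/(2*c) (W(b, c) = -3 + (207/c)/2 = -3 + 207/(2*c))
(-30839 + W(-184, 164))*((-65 - 51)*(-34) + 9049) = (-30839 + (-3 + (207/2)/164))*((-65 - 51)*(-34) + 9049) = (-30839 + (-3 + (207/2)*(1/164)))*(-116*(-34) + 9049) = (-30839 + (-3 + 207/328))*(3944 + 9049) = (-30839 - 777/328)*12993 = -10115969/328*12993 = -131436785217/328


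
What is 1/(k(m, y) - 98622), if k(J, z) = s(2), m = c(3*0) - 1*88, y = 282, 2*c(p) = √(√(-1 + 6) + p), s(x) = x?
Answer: -1/98620 ≈ -1.0140e-5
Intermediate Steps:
c(p) = √(p + √5)/2 (c(p) = √(√(-1 + 6) + p)/2 = √(√5 + p)/2 = √(p + √5)/2)
m = -88 + 5^(¼)/2 (m = √(3*0 + √5)/2 - 1*88 = √(0 + √5)/2 - 88 = √(√5)/2 - 88 = 5^(¼)/2 - 88 = -88 + 5^(¼)/2 ≈ -87.252)
k(J, z) = 2
1/(k(m, y) - 98622) = 1/(2 - 98622) = 1/(-98620) = -1/98620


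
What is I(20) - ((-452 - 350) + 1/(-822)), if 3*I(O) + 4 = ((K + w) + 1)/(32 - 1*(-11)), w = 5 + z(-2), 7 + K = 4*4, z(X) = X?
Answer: 28303969/35346 ≈ 800.77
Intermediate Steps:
K = 9 (K = -7 + 4*4 = -7 + 16 = 9)
w = 3 (w = 5 - 2 = 3)
I(O) = -53/43 (I(O) = -4/3 + (((9 + 3) + 1)/(32 - 1*(-11)))/3 = -4/3 + ((12 + 1)/(32 + 11))/3 = -4/3 + (13/43)/3 = -4/3 + (13*(1/43))/3 = -4/3 + (1/3)*(13/43) = -4/3 + 13/129 = -53/43)
I(20) - ((-452 - 350) + 1/(-822)) = -53/43 - ((-452 - 350) + 1/(-822)) = -53/43 - (-802 - 1/822) = -53/43 - 1*(-659245/822) = -53/43 + 659245/822 = 28303969/35346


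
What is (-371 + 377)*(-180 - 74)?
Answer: -1524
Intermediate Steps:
(-371 + 377)*(-180 - 74) = 6*(-254) = -1524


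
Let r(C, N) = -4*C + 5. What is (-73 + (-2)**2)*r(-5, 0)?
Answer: -1725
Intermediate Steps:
r(C, N) = 5 - 4*C
(-73 + (-2)**2)*r(-5, 0) = (-73 + (-2)**2)*(5 - 4*(-5)) = (-73 + 4)*(5 + 20) = -69*25 = -1725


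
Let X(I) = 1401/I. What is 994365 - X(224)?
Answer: 222736359/224 ≈ 9.9436e+5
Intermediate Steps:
994365 - X(224) = 994365 - 1401/224 = 222736359/224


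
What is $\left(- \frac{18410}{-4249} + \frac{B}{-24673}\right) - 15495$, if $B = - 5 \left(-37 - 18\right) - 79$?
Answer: $- \frac{231996266927}{14976511} \approx -15491.0$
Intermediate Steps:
$B = 196$ ($B = - 5 \left(-37 - 18\right) - 79 = \left(-5\right) \left(-55\right) - 79 = 275 - 79 = 196$)
$\left(- \frac{18410}{-4249} + \frac{B}{-24673}\right) - 15495 = \left(- \frac{18410}{-4249} + \frac{196}{-24673}\right) - 15495 = \left(\left(-18410\right) \left(- \frac{1}{4249}\right) + 196 \left(- \frac{1}{24673}\right)\right) - 15495 = \left(\frac{2630}{607} - \frac{196}{24673}\right) - 15495 = \frac{64771018}{14976511} - 15495 = - \frac{231996266927}{14976511}$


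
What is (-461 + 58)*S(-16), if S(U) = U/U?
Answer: -403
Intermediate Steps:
S(U) = 1
(-461 + 58)*S(-16) = (-461 + 58)*1 = -403*1 = -403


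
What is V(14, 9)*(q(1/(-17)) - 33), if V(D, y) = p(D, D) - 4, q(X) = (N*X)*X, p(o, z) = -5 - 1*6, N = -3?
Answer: 143100/289 ≈ 495.16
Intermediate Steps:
p(o, z) = -11 (p(o, z) = -5 - 6 = -11)
q(X) = -3*X² (q(X) = (-3*X)*X = -3*X²)
V(D, y) = -15 (V(D, y) = -11 - 4 = -15)
V(14, 9)*(q(1/(-17)) - 33) = -15*(-3*(1/(-17))² - 33) = -15*(-3*(-1/17)² - 33) = -15*(-3*1/289 - 33) = -15*(-3/289 - 33) = -15*(-9540/289) = 143100/289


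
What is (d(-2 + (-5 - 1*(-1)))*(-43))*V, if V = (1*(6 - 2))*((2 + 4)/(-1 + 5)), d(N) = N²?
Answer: -9288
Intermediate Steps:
V = 6 (V = (1*4)*(6/4) = 4*(6*(¼)) = 4*(3/2) = 6)
(d(-2 + (-5 - 1*(-1)))*(-43))*V = ((-2 + (-5 - 1*(-1)))²*(-43))*6 = ((-2 + (-5 + 1))²*(-43))*6 = ((-2 - 4)²*(-43))*6 = ((-6)²*(-43))*6 = (36*(-43))*6 = -1548*6 = -9288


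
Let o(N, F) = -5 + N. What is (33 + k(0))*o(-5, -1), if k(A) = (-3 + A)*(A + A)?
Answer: -330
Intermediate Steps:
k(A) = 2*A*(-3 + A) (k(A) = (-3 + A)*(2*A) = 2*A*(-3 + A))
(33 + k(0))*o(-5, -1) = (33 + 2*0*(-3 + 0))*(-5 - 5) = (33 + 2*0*(-3))*(-10) = (33 + 0)*(-10) = 33*(-10) = -330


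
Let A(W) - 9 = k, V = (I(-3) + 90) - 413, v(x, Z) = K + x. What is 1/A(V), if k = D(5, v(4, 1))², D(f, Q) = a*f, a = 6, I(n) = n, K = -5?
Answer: 1/909 ≈ 0.0011001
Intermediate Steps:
v(x, Z) = -5 + x
V = -326 (V = (-3 + 90) - 413 = 87 - 413 = -326)
D(f, Q) = 6*f
k = 900 (k = (6*5)² = 30² = 900)
A(W) = 909 (A(W) = 9 + 900 = 909)
1/A(V) = 1/909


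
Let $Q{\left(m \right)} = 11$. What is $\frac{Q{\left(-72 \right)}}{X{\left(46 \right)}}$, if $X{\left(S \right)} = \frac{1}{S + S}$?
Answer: $1012$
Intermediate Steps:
$X{\left(S \right)} = \frac{1}{2 S}$
$\frac{Q{\left(-72 \right)}}{X{\left(46 \right)}} = \frac{11}{\frac{1}{2} \cdot \frac{1}{46}} = 11 \frac{1}{\frac{1}{92}} = 11 \cdot 92 = 1012$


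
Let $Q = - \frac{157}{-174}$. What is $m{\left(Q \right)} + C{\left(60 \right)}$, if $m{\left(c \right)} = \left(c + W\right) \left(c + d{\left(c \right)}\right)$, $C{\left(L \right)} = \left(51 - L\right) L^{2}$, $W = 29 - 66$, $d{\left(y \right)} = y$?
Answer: $- \frac{491457317}{15138} \approx -32465.0$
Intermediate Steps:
$W = -37$ ($W = 29 - 66 = -37$)
$Q = \frac{157}{174}$ ($Q = \left(-157\right) \left(- \frac{1}{174}\right) = \frac{157}{174} \approx 0.9023$)
$C{\left(L \right)} = L^{2} \left(51 - L\right)$
$m{\left(c \right)} = 2 c \left(-37 + c\right)$ ($m{\left(c \right)} = \left(c - 37\right) \left(c + c\right) = \left(-37 + c\right) 2 c = 2 c \left(-37 + c\right)$)
$m{\left(Q \right)} + C{\left(60 \right)} = 2 \cdot \frac{157}{174} \left(-37 + \frac{157}{174}\right) + 60^{2} \left(51 - 60\right) = 2 \cdot \frac{157}{174} \left(- \frac{6281}{174}\right) + 3600 \left(51 - 60\right) = - \frac{986117}{15138} + 3600 \left(-9\right) = - \frac{986117}{15138} - 32400 = - \frac{491457317}{15138}$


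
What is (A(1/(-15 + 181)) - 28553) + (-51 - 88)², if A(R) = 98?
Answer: -9134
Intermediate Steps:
(A(1/(-15 + 181)) - 28553) + (-51 - 88)² = (98 - 28553) + (-51 - 88)² = -28455 + (-139)² = -28455 + 19321 = -9134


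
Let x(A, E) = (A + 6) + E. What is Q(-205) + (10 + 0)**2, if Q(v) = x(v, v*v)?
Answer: 41926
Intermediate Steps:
x(A, E) = 6 + A + E (x(A, E) = (6 + A) + E = 6 + A + E)
Q(v) = 6 + v + v**2 (Q(v) = 6 + v + v*v = 6 + v + v**2)
Q(-205) + (10 + 0)**2 = (6 - 205 + (-205)**2) + (10 + 0)**2 = (6 - 205 + 42025) + 10**2 = 41826 + 100 = 41926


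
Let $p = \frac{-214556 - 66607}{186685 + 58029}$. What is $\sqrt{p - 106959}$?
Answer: $\frac{i \sqrt{6405302294080746}}{244714} \approx 327.05 i$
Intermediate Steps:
$p = - \frac{281163}{244714} \approx -1.1489$
$\sqrt{p - 106959} = \sqrt{- \frac{281163}{244714} - 106959} = \sqrt{- \frac{26174645889}{244714}} = \frac{i \sqrt{6405302294080746}}{244714}$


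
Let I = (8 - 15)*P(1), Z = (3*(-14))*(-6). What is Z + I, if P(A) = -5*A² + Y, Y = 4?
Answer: 259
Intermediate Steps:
P(A) = 4 - 5*A² (P(A) = -5*A² + 4 = 4 - 5*A²)
Z = 252 (Z = -42*(-6) = 252)
I = 7 (I = (8 - 15)*(4 - 5*1²) = -7*(4 - 5*1) = -7*(4 - 5) = -7*(-1) = 7)
Z + I = 252 + 7 = 259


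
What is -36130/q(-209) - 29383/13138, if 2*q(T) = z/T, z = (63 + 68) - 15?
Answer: 49602783623/381002 ≈ 1.3019e+5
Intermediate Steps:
z = 116 (z = 131 - 15 = 116)
q(T) = 58/T (q(T) = (116/T)/2 = 58/T)
-36130/q(-209) - 29383/13138 = -36130/(58/(-209)) - 29383/13138 = -36130/(58*(-1/209)) - 29383*1/13138 = -36130/(-58/209) - 29383/13138 = -36130*(-209/58) - 29383/13138 = 3775585/29 - 29383/13138 = 49602783623/381002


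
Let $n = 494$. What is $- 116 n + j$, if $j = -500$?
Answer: $-57804$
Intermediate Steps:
$- 116 n + j = \left(-116\right) 494 - 500 = -57304 - 500 = -57804$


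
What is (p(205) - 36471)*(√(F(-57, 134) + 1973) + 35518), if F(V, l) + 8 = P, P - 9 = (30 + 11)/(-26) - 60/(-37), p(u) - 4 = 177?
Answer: -1288948220 - 18145*√1826867822/481 ≈ -1.2906e+9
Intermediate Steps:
p(u) = 181 (p(u) = 4 + 177 = 181)
P = 8701/962 (P = 9 + ((30 + 11)/(-26) - 60/(-37)) = 9 + (41*(-1/26) - 60*(-1/37)) = 9 + (-41/26 + 60/37) = 9 + 43/962 = 8701/962 ≈ 9.0447)
F(V, l) = 1005/962 (F(V, l) = -8 + 8701/962 = 1005/962)
(p(205) - 36471)*(√(F(-57, 134) + 1973) + 35518) = (181 - 36471)*(√(1005/962 + 1973) + 35518) = -36290*(√(1899031/962) + 35518) = -36290*(√1826867822/962 + 35518) = -36290*(35518 + √1826867822/962) = -1288948220 - 18145*√1826867822/481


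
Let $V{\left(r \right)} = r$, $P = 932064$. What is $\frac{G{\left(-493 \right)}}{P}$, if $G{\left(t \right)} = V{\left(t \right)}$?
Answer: $- \frac{493}{932064} \approx -0.00052893$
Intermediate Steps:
$G{\left(t \right)} = t$
$\frac{G{\left(-493 \right)}}{P} = - \frac{493}{932064}$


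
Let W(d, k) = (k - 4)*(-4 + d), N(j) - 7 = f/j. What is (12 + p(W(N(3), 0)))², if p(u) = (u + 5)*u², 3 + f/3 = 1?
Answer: 784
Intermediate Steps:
f = -6 (f = -9 + 3*1 = -9 + 3 = -6)
N(j) = 7 - 6/j
W(d, k) = (-4 + d)*(-4 + k) (W(d, k) = (-4 + k)*(-4 + d) = (-4 + d)*(-4 + k))
p(u) = u²*(5 + u) (p(u) = (5 + u)*u² = u²*(5 + u))
(12 + p(W(N(3), 0)))² = (12 + (16 - 4*(7 - 6/3) - 4*0 + (7 - 6/3)*0)²*(5 + (16 - 4*(7 - 6/3) - 4*0 + (7 - 6/3)*0)))² = (12 + (16 - 4*(7 - 6*⅓) + 0 + (7 - 6*⅓)*0)²*(5 + (16 - 4*(7 - 6*⅓) + 0 + (7 - 6*⅓)*0)))² = (12 + (16 - 4*(7 - 2) + 0 + (7 - 2)*0)²*(5 + (16 - 4*(7 - 2) + 0 + (7 - 2)*0)))² = (12 + (16 - 4*5 + 0 + 5*0)²*(5 + (16 - 4*5 + 0 + 5*0)))² = (12 + (16 - 20 + 0 + 0)²*(5 + (16 - 20 + 0 + 0)))² = (12 + (-4)²*(5 - 4))² = (12 + 16*1)² = (12 + 16)² = 28² = 784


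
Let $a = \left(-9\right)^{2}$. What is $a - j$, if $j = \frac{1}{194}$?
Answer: $\frac{15713}{194} \approx 80.995$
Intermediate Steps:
$a = 81$
$j = \frac{1}{194} \approx 0.0051546$
$a - j = 81 - \frac{1}{194} = \frac{15713}{194}$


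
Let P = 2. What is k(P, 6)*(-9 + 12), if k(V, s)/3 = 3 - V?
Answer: 9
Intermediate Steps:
k(V, s) = 9 - 3*V (k(V, s) = 3*(3 - V) = 9 - 3*V)
k(P, 6)*(-9 + 12) = (9 - 3*2)*(-9 + 12) = (9 - 6)*3 = 3*3 = 9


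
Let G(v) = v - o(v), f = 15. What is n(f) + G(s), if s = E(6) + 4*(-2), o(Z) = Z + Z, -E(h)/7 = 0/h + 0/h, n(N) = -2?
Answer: 6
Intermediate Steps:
E(h) = 0 (E(h) = -7*(0/h + 0/h) = -7*(0 + 0) = -7*0 = 0)
o(Z) = 2*Z
s = -8 (s = 0 + 4*(-2) = 0 - 8 = -8)
G(v) = -v (G(v) = v - 2*v = -v)
n(f) + G(s) = -2 - 1*(-8) = -2 + 8 = 6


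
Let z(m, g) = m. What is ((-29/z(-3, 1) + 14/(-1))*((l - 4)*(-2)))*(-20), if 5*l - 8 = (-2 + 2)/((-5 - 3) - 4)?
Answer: 416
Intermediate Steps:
l = 8/5 (l = 8/5 + ((-2 + 2)/((-5 - 3) - 4))/5 = 8/5 + (0/(-8 - 4))/5 = 8/5 + (0/(-12))/5 = 8/5 + (0*(-1/12))/5 = 8/5 + (1/5)*0 = 8/5 + 0 = 8/5 ≈ 1.6000)
((-29/z(-3, 1) + 14/(-1))*((l - 4)*(-2)))*(-20) = ((-29/(-3) + 14/(-1))*((8/5 - 4)*(-2)))*(-20) = ((-29*(-1/3) + 14*(-1))*(-12/5*(-2)))*(-20) = ((29/3 - 14)*(24/5))*(-20) = -13/3*24/5*(-20) = -104/5*(-20) = 416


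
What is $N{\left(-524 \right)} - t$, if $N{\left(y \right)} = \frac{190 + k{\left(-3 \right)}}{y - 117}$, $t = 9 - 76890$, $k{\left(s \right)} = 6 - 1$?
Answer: $\frac{49280526}{641} \approx 76881.0$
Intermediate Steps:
$k{\left(s \right)} = 5$
$t = -76881$ ($t = 9 - 76890 = -76881$)
$N{\left(y \right)} = \frac{195}{-117 + y}$ ($N{\left(y \right)} = \frac{190 + 5}{y - 117} = \frac{195}{-117 + y}$)
$N{\left(-524 \right)} - t = \frac{195}{-117 - 524} - -76881 = \frac{195}{-641} + 76881 = 195 \left(- \frac{1}{641}\right) + 76881 = - \frac{195}{641} + 76881 = \frac{49280526}{641}$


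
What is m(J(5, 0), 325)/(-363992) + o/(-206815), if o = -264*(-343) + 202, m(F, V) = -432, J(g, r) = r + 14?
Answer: -4118048236/9409875685 ≈ -0.43763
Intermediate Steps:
J(g, r) = 14 + r
o = 90754 (o = 90552 + 202 = 90754)
m(J(5, 0), 325)/(-363992) + o/(-206815) = -432/(-363992) + 90754/(-206815) = -432*(-1/363992) + 90754*(-1/206815) = 54/45499 - 90754/206815 = -4118048236/9409875685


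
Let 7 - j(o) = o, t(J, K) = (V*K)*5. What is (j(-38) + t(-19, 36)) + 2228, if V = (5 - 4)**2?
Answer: 2453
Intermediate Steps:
V = 1 (V = 1**2 = 1)
t(J, K) = 5*K (t(J, K) = (1*K)*5 = K*5 = 5*K)
j(o) = 7 - o
(j(-38) + t(-19, 36)) + 2228 = ((7 - 1*(-38)) + 5*36) + 2228 = ((7 + 38) + 180) + 2228 = (45 + 180) + 2228 = 225 + 2228 = 2453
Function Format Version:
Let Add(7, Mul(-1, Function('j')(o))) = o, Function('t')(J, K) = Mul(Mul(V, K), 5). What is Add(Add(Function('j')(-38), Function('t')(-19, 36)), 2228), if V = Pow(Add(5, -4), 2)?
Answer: 2453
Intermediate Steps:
V = 1 (V = Pow(1, 2) = 1)
Function('t')(J, K) = Mul(5, K) (Function('t')(J, K) = Mul(Mul(1, K), 5) = Mul(K, 5) = Mul(5, K))
Function('j')(o) = Add(7, Mul(-1, o))
Add(Add(Function('j')(-38), Function('t')(-19, 36)), 2228) = Add(Add(Add(7, Mul(-1, -38)), Mul(5, 36)), 2228) = Add(Add(Add(7, 38), 180), 2228) = Add(Add(45, 180), 2228) = Add(225, 2228) = 2453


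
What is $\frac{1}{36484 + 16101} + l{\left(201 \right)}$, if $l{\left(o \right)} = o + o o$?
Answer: $\frac{2135056171}{52585} \approx 40602.0$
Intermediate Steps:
$l{\left(o \right)} = o + o^{2}$
$\frac{1}{36484 + 16101} + l{\left(201 \right)} = \frac{1}{36484 + 16101} + 201 \left(1 + 201\right) = \frac{1}{52585} + 201 \cdot 202 = \frac{1}{52585} + 40602 = \frac{2135056171}{52585}$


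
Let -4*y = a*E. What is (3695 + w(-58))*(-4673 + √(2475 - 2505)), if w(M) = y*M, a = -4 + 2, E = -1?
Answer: -17402252 + 3724*I*√30 ≈ -1.7402e+7 + 20397.0*I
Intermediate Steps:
a = -2
y = -½ (y = -(-1)*(-1)/2 = -¼*2 = -½ ≈ -0.50000)
w(M) = -M/2
(3695 + w(-58))*(-4673 + √(2475 - 2505)) = (3695 - ½*(-58))*(-4673 + √(2475 - 2505)) = (3695 + 29)*(-4673 + √(-30)) = 3724*(-4673 + I*√30) = -17402252 + 3724*I*√30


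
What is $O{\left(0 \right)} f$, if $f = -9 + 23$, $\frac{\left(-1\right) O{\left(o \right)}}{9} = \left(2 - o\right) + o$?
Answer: $-252$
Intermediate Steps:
$O{\left(o \right)} = -18$ ($O{\left(o \right)} = - 9 \left(\left(2 - o\right) + o\right) = \left(-9\right) 2 = -18$)
$f = 14$
$O{\left(0 \right)} f = \left(-18\right) 14 = -252$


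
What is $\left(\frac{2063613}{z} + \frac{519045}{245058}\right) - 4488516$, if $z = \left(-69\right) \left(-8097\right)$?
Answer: $- \frac{68281306233401485}{15212465466} \approx -4.4885 \cdot 10^{6}$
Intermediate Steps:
$z = 558693$
$\left(\frac{2063613}{z} + \frac{519045}{245058}\right) - 4488516 = \left(\frac{2063613}{558693} + \frac{519045}{245058}\right) - 4488516 = \left(2063613 \cdot \frac{1}{558693} + 519045 \cdot \frac{1}{245058}\right) - 4488516 = \left(\frac{687871}{186231} + \frac{173015}{81686}\right) - 4488516 = \frac{88410186971}{15212465466} - 4488516 = - \frac{68281306233401485}{15212465466}$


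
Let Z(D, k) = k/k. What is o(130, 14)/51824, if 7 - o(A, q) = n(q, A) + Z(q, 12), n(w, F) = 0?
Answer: 3/25912 ≈ 0.00011578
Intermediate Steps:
Z(D, k) = 1
o(A, q) = 6 (o(A, q) = 7 - (0 + 1) = 7 - 1*1 = 7 - 1 = 6)
o(130, 14)/51824 = 6/51824 = 6*(1/51824) = 3/25912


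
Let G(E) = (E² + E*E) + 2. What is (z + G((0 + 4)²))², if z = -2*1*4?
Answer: 256036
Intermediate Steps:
G(E) = 2 + 2*E² (G(E) = (E² + E²) + 2 = 2*E² + 2 = 2 + 2*E²)
z = -8 (z = -2*4 = -8)
(z + G((0 + 4)²))² = (-8 + (2 + 2*((0 + 4)²)²))² = (-8 + (2 + 2*(4²)²))² = (-8 + (2 + 2*16²))² = (-8 + (2 + 2*256))² = (-8 + (2 + 512))² = (-8 + 514)² = 506² = 256036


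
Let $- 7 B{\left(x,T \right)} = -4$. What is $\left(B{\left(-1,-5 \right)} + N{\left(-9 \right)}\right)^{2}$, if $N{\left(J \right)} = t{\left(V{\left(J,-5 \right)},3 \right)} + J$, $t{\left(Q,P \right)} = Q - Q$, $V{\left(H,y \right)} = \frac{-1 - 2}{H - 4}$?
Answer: $\frac{3481}{49} \approx 71.041$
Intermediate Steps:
$V{\left(H,y \right)} = - \frac{3}{-4 + H}$
$B{\left(x,T \right)} = \frac{4}{7}$ ($B{\left(x,T \right)} = \left(- \frac{1}{7}\right) \left(-4\right) = \frac{4}{7}$)
$t{\left(Q,P \right)} = 0$
$N{\left(J \right)} = J$ ($N{\left(J \right)} = 0 + J = J$)
$\left(B{\left(-1,-5 \right)} + N{\left(-9 \right)}\right)^{2} = \left(\frac{4}{7} - 9\right)^{2} = \left(- \frac{59}{7}\right)^{2} = \frac{3481}{49}$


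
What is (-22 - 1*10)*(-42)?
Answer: 1344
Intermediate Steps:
(-22 - 1*10)*(-42) = (-22 - 10)*(-42) = -32*(-42) = 1344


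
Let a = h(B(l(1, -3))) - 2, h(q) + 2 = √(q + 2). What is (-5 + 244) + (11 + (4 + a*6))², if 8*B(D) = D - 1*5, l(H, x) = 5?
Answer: 392 - 108*√2 ≈ 239.26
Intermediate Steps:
B(D) = -5/8 + D/8 (B(D) = (D - 1*5)/8 = (D - 5)/8 = (-5 + D)/8 = -5/8 + D/8)
h(q) = -2 + √(2 + q) (h(q) = -2 + √(q + 2) = -2 + √(2 + q))
a = -4 + √2 (a = (-2 + √(2 + (-5/8 + (⅛)*5))) - 2 = (-2 + √(2 + (-5/8 + 5/8))) - 2 = (-2 + √(2 + 0)) - 2 = (-2 + √2) - 2 = -4 + √2 ≈ -2.5858)
(-5 + 244) + (11 + (4 + a*6))² = (-5 + 244) + (11 + (4 + (-4 + √2)*6))² = 239 + (11 + (4 + (-24 + 6*√2)))² = 239 + (11 + (-20 + 6*√2))² = 239 + (-9 + 6*√2)²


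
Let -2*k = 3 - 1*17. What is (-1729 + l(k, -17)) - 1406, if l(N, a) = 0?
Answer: -3135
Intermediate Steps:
k = 7 (k = -(3 - 1*17)/2 = -(3 - 17)/2 = -1/2*(-14) = 7)
(-1729 + l(k, -17)) - 1406 = (-1729 + 0) - 1406 = -1729 - 1406 = -3135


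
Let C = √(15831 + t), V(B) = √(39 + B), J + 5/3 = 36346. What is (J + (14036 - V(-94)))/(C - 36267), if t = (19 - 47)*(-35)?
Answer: -1827143549/1315278478 - 151141*√16811/3945835434 + I*√924605/1315278478 + 36267*I*√55/1315278478 ≈ -1.3941 + 0.00020522*I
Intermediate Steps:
J = 109033/3 (J = -5/3 + 36346 = 109033/3 ≈ 36344.)
t = 980 (t = -28*(-35) = 980)
C = √16811 (C = √(15831 + 980) = √16811 ≈ 129.66)
(J + (14036 - V(-94)))/(C - 36267) = (109033/3 + (14036 - √(39 - 94)))/(√16811 - 36267) = (109033/3 + (14036 - √(-55)))/(-36267 + √16811) = (109033/3 + (14036 - I*√55))/(-36267 + √16811) = (151141/3 - I*√55)/(-36267 + √16811)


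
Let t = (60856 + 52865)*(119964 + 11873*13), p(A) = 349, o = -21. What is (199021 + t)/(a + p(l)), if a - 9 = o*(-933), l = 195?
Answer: 31195347694/19951 ≈ 1.5636e+6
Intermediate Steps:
a = 19602 (a = 9 - 21*(-933) = 9 + 19593 = 19602)
t = 31195148673 (t = 113721*(119964 + 154349) = 113721*274313 = 31195148673)
(199021 + t)/(a + p(l)) = (199021 + 31195148673)/(19602 + 349) = 31195347694/19951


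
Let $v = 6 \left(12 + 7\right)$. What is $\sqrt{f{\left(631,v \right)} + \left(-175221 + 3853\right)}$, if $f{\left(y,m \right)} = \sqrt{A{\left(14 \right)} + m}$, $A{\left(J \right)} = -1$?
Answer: $\sqrt{-171368 + \sqrt{113}} \approx 413.95 i$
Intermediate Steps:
$v = 114$ ($v = 6 \cdot 19 = 114$)
$f{\left(y,m \right)} = \sqrt{-1 + m}$
$\sqrt{f{\left(631,v \right)} + \left(-175221 + 3853\right)} = \sqrt{\sqrt{-1 + 114} + \left(-175221 + 3853\right)} = \sqrt{\sqrt{113} - 171368} = \sqrt{-171368 + \sqrt{113}}$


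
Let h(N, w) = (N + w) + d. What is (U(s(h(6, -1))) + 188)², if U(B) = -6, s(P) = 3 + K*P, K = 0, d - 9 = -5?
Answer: 33124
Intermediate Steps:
d = 4 (d = 9 - 5 = 4)
h(N, w) = 4 + N + w (h(N, w) = (N + w) + 4 = 4 + N + w)
s(P) = 3 (s(P) = 3 + 0*P = 3 + 0 = 3)
(U(s(h(6, -1))) + 188)² = (-6 + 188)² = 182² = 33124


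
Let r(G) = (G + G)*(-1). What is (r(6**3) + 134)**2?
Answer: 88804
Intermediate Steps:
r(G) = -2*G (r(G) = (2*G)*(-1) = -2*G)
(r(6**3) + 134)**2 = (-2*6**3 + 134)**2 = (-2*216 + 134)**2 = (-432 + 134)**2 = (-298)**2 = 88804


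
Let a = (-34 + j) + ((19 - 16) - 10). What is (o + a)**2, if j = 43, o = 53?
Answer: 3025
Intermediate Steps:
a = 2 (a = (-34 + 43) + ((19 - 16) - 10) = 9 + (3 - 10) = 9 - 7 = 2)
(o + a)**2 = (53 + 2)**2 = 55**2 = 3025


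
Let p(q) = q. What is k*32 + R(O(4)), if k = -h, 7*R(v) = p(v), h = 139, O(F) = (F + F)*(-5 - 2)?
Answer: -4456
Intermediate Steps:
O(F) = -14*F (O(F) = (2*F)*(-7) = -14*F)
R(v) = v/7
k = -139 (k = -1*139 = -139)
k*32 + R(O(4)) = -139*32 + (-14*4)/7 = -4448 + (⅐)*(-56) = -4448 - 8 = -4456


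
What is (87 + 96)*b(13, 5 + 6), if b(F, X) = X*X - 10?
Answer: 20313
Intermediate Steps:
b(F, X) = -10 + X**2 (b(F, X) = X**2 - 10 = -10 + X**2)
(87 + 96)*b(13, 5 + 6) = (87 + 96)*(-10 + (5 + 6)**2) = 183*(-10 + 11**2) = 183*(-10 + 121) = 183*111 = 20313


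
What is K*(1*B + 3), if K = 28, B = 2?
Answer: 140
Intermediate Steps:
K*(1*B + 3) = 28*(1*2 + 3) = 28*(2 + 3) = 28*5 = 140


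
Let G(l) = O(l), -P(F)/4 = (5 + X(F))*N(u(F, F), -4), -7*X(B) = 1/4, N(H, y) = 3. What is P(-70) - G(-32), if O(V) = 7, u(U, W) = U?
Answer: -466/7 ≈ -66.571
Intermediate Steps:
X(B) = -1/28 (X(B) = -⅐/4 = -⅐*¼ = -1/28)
P(F) = -417/7 (P(F) = -4*(5 - 1/28)*3 = -139*3/7 = -4*417/28 = -417/7)
G(l) = 7
P(-70) - G(-32) = -417/7 - 1*7 = -417/7 - 7 = -466/7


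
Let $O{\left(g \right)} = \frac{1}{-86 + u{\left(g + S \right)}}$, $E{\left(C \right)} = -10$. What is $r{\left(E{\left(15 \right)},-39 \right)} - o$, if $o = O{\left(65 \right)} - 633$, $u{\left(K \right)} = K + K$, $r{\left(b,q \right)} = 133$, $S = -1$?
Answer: $\frac{32171}{42} \approx 765.98$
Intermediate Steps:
$u{\left(K \right)} = 2 K$
$O{\left(g \right)} = \frac{1}{-88 + 2 g}$ ($O{\left(g \right)} = \frac{1}{-86 + 2 \left(g - 1\right)} = \frac{1}{-86 + 2 \left(-1 + g\right)} = \frac{1}{-86 + \left(-2 + 2 g\right)} = \frac{1}{-88 + 2 g}$)
$o = - \frac{26585}{42}$ ($o = \frac{1}{2 \left(-44 + 65\right)} - 633 = \frac{1}{2 \cdot 21} - 633 = \frac{1}{2} \cdot \frac{1}{21} - 633 = \frac{1}{42} - 633 = - \frac{26585}{42} \approx -632.98$)
$r{\left(E{\left(15 \right)},-39 \right)} - o = 133 - - \frac{26585}{42} = 133 + \frac{26585}{42} = \frac{32171}{42}$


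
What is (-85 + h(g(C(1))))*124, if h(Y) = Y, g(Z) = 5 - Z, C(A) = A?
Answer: -10044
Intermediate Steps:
(-85 + h(g(C(1))))*124 = (-85 + (5 - 1*1))*124 = (-85 + (5 - 1))*124 = (-85 + 4)*124 = -81*124 = -10044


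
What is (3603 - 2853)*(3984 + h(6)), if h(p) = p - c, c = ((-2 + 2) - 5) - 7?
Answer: 3001500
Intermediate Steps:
c = -12 (c = (0 - 5) - 7 = -5 - 7 = -12)
h(p) = 12 + p (h(p) = p - 1*(-12) = p + 12 = 12 + p)
(3603 - 2853)*(3984 + h(6)) = (3603 - 2853)*(3984 + (12 + 6)) = 750*(3984 + 18) = 750*4002 = 3001500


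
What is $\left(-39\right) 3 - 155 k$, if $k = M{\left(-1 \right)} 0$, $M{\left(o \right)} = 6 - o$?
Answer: $-117$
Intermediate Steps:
$k = 0$ ($k = \left(6 - -1\right) 0 = \left(6 + 1\right) 0 = 7 \cdot 0 = 0$)
$\left(-39\right) 3 - 155 k = \left(-39\right) 3 - 0 = -117 + 0 = -117$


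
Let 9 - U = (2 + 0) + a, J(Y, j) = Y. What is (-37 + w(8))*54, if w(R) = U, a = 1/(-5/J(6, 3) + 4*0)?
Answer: -7776/5 ≈ -1555.2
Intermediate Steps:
a = -6/5 (a = 1/(-5/6 + 4*0) = 1/(-5*1/6 + 0) = 1/(-5/6 + 0) = 1/(-5/6) = -6/5 ≈ -1.2000)
U = 41/5 (U = 9 - ((2 + 0) - 6/5) = 9 - (2 - 6/5) = 9 - 1*4/5 = 9 - 4/5 = 41/5 ≈ 8.2000)
w(R) = 41/5
(-37 + w(8))*54 = (-37 + 41/5)*54 = -144/5*54 = -7776/5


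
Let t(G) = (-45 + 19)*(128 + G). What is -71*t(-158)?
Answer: -55380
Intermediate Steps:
t(G) = -3328 - 26*G (t(G) = -26*(128 + G) = -3328 - 26*G)
-71*t(-158) = -71*(-3328 - 26*(-158)) = -71*(-3328 + 4108) = -71*780 = -55380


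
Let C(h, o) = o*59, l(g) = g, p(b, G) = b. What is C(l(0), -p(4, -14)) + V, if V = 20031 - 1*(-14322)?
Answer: 34117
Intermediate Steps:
C(h, o) = 59*o
V = 34353 (V = 20031 + 14322 = 34353)
C(l(0), -p(4, -14)) + V = 59*(-1*4) + 34353 = 59*(-4) + 34353 = -236 + 34353 = 34117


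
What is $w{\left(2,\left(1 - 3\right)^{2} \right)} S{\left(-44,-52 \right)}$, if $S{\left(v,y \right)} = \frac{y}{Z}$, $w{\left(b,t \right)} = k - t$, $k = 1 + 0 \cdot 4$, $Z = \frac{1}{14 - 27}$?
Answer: $-2028$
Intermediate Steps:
$Z = - \frac{1}{13}$ ($Z = \frac{1}{-13} = - \frac{1}{13} \approx -0.076923$)
$k = 1$ ($k = 1 + 0 = 1$)
$w{\left(b,t \right)} = 1 - t$
$S{\left(v,y \right)} = - 13 y$ ($S{\left(v,y \right)} = \frac{y}{- \frac{1}{13}} = y \left(-13\right) = - 13 y$)
$w{\left(2,\left(1 - 3\right)^{2} \right)} S{\left(-44,-52 \right)} = \left(1 - \left(1 - 3\right)^{2}\right) \left(\left(-13\right) \left(-52\right)\right) = \left(1 - \left(-2\right)^{2}\right) 676 = \left(1 - 4\right) 676 = \left(-3\right) 676 = -2028$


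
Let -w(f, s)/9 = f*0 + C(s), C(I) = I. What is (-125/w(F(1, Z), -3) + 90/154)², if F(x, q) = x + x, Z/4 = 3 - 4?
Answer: 70728100/4322241 ≈ 16.364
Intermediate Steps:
Z = -4 (Z = 4*(3 - 4) = 4*(-1) = -4)
F(x, q) = 2*x
w(f, s) = -9*s (w(f, s) = -9*(f*0 + s) = -9*(0 + s) = -9*s)
(-125/w(F(1, Z), -3) + 90/154)² = (-125/((-9*(-3))) + 90/154)² = (-125/27 + 90*(1/154))² = (-125*1/27 + 45/77)² = (-125/27 + 45/77)² = (-8410/2079)² = 70728100/4322241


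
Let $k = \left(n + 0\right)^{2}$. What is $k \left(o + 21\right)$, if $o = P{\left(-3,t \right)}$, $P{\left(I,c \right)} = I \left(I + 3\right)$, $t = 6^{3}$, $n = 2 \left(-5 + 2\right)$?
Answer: $756$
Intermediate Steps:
$n = -6$ ($n = 2 \left(-3\right) = -6$)
$t = 216$
$P{\left(I,c \right)} = I \left(3 + I\right)$
$o = 0$ ($o = - 3 \left(3 - 3\right) = \left(-3\right) 0 = 0$)
$k = 36$ ($k = \left(-6 + 0\right)^{2} = \left(-6\right)^{2} = 36$)
$k \left(o + 21\right) = 36 \left(0 + 21\right) = 36 \cdot 21 = 756$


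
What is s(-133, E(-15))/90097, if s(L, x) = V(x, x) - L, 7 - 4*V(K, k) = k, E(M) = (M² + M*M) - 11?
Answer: 25/90097 ≈ 0.00027748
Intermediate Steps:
E(M) = -11 + 2*M² (E(M) = (M² + M²) - 11 = 2*M² - 11 = -11 + 2*M²)
V(K, k) = 7/4 - k/4
s(L, x) = 7/4 - L - x/4 (s(L, x) = (7/4 - x/4) - L = 7/4 - L - x/4)
s(-133, E(-15))/90097 = (7/4 - 1*(-133) - (-11 + 2*(-15)²)/4)/90097 = (7/4 + 133 - (-11 + 2*225)/4)*(1/90097) = (7/4 + 133 - (-11 + 450)/4)*(1/90097) = (7/4 + 133 - ¼*439)*(1/90097) = (7/4 + 133 - 439/4)*(1/90097) = 25*(1/90097) = 25/90097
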